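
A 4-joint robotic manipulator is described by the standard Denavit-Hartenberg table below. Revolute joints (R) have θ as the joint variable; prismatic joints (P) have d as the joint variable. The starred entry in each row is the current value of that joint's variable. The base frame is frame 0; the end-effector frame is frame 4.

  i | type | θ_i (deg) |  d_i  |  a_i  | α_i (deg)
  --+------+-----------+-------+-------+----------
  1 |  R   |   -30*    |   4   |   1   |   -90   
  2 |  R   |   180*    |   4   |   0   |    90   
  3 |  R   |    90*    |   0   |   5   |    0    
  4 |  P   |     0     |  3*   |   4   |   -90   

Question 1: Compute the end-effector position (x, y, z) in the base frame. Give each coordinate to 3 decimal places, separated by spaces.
after link 1: o_1 = (0.8660, -0.5000, 4.0000)
after link 2: o_2 = (2.8660, 2.9641, 4.0000)
after link 3: o_3 = (5.3660, 7.2942, 4.0000)
after link 4: o_4 = (7.3660, 10.7583, 1.0000)

7.366 10.758 1.000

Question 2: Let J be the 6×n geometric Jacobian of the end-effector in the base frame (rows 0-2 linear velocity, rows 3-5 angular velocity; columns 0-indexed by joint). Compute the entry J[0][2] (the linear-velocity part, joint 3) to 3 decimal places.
axis z_2 = (0.0000,0.0000,-1.0000); lever o_n−o_2 = (4.5000,7.7942,-3.0000)
cross product → J_v[:, 2] = (7.7942,-4.5000,0.0000)
J_ω[:, 2] = z_2
entry J[0][2] = 7.7942

7.794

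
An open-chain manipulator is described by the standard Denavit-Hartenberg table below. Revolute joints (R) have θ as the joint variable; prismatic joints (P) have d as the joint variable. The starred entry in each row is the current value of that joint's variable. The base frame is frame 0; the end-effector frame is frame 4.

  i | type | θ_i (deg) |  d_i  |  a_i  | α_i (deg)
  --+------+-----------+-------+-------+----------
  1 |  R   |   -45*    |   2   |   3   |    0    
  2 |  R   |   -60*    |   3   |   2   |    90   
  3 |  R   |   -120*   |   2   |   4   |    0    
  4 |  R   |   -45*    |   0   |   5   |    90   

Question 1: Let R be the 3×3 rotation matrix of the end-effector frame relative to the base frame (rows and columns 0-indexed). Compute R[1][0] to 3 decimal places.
0.933

End-effector x-axis (col 0 of R) = (0.2500,0.9330,-0.2588)
R[1][0] = 0.9330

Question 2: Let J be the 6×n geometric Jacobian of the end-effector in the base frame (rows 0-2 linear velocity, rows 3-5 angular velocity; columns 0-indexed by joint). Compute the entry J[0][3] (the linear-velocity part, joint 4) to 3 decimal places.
-0.335

axis z_3 = (-0.9659,0.2588,0.0000); lever o_n−o_3 = (1.2500,4.6651,-1.2941)
cross product → J_v[:, 3] = (-0.3349,-1.2500,-4.8296)
J_ω[:, 3] = z_3
entry J[0][3] = -0.3349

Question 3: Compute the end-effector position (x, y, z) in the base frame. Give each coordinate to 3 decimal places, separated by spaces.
after link 1: o_1 = (2.1213, -2.1213, 2.0000)
after link 2: o_2 = (1.6037, -4.0532, 5.0000)
after link 3: o_3 = (0.1895, -1.6037, 1.5359)
after link 4: o_4 = (1.4395, 3.0614, 0.2418)

1.439 3.061 0.242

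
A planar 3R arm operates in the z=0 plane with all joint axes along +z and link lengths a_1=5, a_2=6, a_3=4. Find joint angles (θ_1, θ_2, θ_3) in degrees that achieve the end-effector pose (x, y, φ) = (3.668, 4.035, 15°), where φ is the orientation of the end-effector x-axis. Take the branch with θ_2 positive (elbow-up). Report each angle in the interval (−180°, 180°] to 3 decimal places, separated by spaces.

-0.012 150.004 -134.991

wrist centre = target − a_3·(cos φ, sin φ) = (-0.1957, 2.9997)
cos θ_2 = (9.0366−5²−6²)/(2·5·6) = -0.8661; θ_2 = 150.0035° (elbow-up)
β = atan2(2.9997,-0.1957) = 93.7327°; ψ = atan2(2.9997,-0.1963) = 93.7448°
θ_1 = β − ψ = -0.0121°
θ_3 = φ − θ_1 − θ_2 = -134.9914° (wrapped to (-180°,180°])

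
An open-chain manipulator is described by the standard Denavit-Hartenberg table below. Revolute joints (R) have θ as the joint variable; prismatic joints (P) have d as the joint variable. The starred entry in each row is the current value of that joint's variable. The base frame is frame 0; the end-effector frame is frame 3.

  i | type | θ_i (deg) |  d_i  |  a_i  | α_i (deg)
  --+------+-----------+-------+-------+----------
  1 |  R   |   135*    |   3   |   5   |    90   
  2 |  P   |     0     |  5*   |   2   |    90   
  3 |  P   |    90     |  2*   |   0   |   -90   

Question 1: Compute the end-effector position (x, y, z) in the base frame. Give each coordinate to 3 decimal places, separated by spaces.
after link 1: o_1 = (-3.5355, 3.5355, 3.0000)
after link 2: o_2 = (-1.4142, 8.4853, 3.0000)
after link 3: o_3 = (-1.4142, 8.4853, 1.0000)

-1.414 8.485 1.000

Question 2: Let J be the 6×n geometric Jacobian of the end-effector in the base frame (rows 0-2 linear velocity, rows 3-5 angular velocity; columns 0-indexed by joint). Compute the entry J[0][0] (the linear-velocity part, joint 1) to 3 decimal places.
-8.485

axis z_0 = ẑ; lever o_n−o_0 = (-1.4142,8.4853,1.0000)
cross product → J_v[:, 0] = (-8.4853,-1.4142,0.0000)
J_ω[:, 0] = z_0
entry J[0][0] = -8.4853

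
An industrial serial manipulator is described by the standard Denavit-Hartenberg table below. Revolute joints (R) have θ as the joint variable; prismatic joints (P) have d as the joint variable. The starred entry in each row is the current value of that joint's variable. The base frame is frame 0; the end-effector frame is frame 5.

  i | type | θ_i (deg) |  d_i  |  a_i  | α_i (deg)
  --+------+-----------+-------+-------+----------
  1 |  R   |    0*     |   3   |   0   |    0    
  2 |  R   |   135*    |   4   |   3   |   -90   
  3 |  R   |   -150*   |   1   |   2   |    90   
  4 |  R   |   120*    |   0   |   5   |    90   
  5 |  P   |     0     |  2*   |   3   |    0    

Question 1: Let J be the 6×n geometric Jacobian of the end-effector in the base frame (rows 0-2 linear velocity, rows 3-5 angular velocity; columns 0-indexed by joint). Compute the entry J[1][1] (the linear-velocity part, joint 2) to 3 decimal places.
axis z_1 = (0.0000,0.0000,1.0000); lever o_n−o_1 = (-8.5986,-4.0278,3.8660)
cross product → J_v[:, 1] = (4.0278,-8.5986,0.0000)
J_ω[:, 1] = z_1
entry J[1][1] = -8.5986

-8.599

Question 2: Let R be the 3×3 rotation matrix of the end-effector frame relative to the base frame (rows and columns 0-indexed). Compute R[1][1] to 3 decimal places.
End-effector y-axis (col 1 of R) = (0.3536,-0.3536,-0.8660)
R[1][1] = -0.3536

-0.354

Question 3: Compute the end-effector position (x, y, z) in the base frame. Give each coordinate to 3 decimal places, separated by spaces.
after link 1: o_1 = (0.0000, 0.0000, 3.0000)
after link 2: o_2 = (-2.1213, 2.1213, 7.0000)
after link 3: o_3 = (-1.6037, 0.1895, 8.0000)
after link 4: o_4 = (-6.1965, -1.3415, 6.7500)
after link 5: o_5 = (-8.5986, -4.0278, 6.8660)

-8.599 -4.028 6.866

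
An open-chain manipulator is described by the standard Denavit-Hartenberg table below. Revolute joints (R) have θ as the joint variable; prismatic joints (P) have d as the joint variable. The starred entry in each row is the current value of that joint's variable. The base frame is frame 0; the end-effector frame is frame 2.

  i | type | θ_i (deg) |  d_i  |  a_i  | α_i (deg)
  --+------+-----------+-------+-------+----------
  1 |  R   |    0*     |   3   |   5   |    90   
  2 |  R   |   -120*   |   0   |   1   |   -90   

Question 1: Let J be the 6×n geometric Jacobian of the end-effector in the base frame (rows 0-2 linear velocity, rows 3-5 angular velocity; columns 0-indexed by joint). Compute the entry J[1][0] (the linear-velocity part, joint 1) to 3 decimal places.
axis z_0 = ẑ; lever o_n−o_0 = (4.5000,-0.0000,2.1340)
cross product → J_v[:, 0] = (0.0000,4.5000,-0.0000)
J_ω[:, 0] = z_0
entry J[1][0] = 4.5000

4.500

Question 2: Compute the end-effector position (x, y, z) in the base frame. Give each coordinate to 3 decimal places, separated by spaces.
4.500 -0.000 2.134

after link 1: o_1 = (5.0000, 0.0000, 3.0000)
after link 2: o_2 = (4.5000, -0.0000, 2.1340)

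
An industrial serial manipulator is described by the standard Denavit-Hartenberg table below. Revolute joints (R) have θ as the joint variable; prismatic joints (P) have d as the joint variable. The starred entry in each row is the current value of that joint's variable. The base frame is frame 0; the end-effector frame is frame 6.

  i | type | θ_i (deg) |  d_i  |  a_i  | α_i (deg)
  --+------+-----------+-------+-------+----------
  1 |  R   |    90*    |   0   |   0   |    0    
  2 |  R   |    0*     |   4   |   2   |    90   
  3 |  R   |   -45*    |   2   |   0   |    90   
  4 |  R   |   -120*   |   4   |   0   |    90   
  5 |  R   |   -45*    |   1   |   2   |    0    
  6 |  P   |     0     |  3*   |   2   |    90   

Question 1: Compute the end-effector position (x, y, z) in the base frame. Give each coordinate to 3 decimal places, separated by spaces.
1.551 -2.278 6.621

after link 1: o_1 = (0.0000, 0.0000, 0.0000)
after link 2: o_2 = (0.0000, 2.0000, 4.0000)
after link 3: o_3 = (2.0000, 2.0000, 4.0000)
after link 4: o_4 = (2.0000, -0.8284, 1.1716)
after link 5: o_5 = (1.2753, -0.9408, 3.2839)
after link 6: o_6 = (1.5505, -2.2779, 6.6211)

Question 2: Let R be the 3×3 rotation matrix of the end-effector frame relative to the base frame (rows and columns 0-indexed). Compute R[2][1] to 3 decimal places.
End-effector y-axis (col 1 of R) = (0.5000,-0.6124,0.6124)
R[2][1] = 0.6124

0.612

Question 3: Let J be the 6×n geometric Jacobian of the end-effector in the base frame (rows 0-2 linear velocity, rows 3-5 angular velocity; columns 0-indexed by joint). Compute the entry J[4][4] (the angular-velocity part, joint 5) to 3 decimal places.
-0.612

axis z_4 = (0.5000,-0.6124,0.6124); lever o_n−o_4 = (-0.4495,-1.4495,5.4495)
cross product → J_v[:, 4] = (-2.4495,-3.0000,-1.0000)
J_ω[:, 4] = z_4
entry J[4][4] = -0.6124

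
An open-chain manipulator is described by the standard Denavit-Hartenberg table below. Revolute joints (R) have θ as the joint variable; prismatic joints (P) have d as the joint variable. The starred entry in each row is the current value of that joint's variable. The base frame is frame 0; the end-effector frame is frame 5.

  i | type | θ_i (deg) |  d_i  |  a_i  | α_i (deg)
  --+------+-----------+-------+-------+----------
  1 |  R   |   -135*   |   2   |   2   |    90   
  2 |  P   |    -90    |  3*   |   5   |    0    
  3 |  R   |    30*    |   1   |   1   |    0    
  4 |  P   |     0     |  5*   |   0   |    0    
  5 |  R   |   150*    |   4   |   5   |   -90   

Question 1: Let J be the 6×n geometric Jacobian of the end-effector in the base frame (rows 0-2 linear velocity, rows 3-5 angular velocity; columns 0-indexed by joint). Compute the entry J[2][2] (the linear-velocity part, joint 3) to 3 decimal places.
axis z_2 = (-0.7071,0.7071,0.0000); lever o_n−o_2 = (-7.4246,6.7175,4.1340)
cross product → J_v[:, 2] = (2.9232,2.9232,0.5000)
J_ω[:, 2] = z_2
entry J[2][2] = 0.5000

0.500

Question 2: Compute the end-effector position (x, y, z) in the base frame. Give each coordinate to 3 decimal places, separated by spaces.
after link 1: o_1 = (-1.4142, -1.4142, 2.0000)
after link 2: o_2 = (-3.5355, 0.7071, -3.0000)
after link 3: o_3 = (-4.5962, 1.0607, -3.8660)
after link 4: o_4 = (-8.1317, 4.5962, -3.8660)
after link 5: o_5 = (-10.9602, 7.4246, 1.1340)

-10.960 7.425 1.134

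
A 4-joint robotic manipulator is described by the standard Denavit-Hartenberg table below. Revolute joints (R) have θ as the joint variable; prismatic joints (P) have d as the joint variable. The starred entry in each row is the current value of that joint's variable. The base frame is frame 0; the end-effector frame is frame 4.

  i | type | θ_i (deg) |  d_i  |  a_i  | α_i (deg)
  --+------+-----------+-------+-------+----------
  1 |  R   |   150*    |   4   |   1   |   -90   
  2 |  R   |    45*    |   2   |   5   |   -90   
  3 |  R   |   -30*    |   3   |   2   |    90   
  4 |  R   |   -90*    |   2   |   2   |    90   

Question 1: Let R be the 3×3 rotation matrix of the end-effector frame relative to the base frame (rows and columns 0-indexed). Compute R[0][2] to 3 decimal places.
0.780

End-effector z-axis (col 2 of R) = (0.7803,0.1268,0.6124)
R[0][2] = 0.7803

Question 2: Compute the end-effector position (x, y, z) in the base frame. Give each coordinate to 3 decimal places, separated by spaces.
-6.130 -1.925 -0.760

after link 1: o_1 = (-0.8660, 0.5000, 4.0000)
after link 2: o_2 = (-4.9279, 0.5357, 0.4645)
after link 3: o_3 = (-4.6514, -0.7786, -2.8816)
after link 4: o_4 = (-6.1298, -1.9250, -0.7603)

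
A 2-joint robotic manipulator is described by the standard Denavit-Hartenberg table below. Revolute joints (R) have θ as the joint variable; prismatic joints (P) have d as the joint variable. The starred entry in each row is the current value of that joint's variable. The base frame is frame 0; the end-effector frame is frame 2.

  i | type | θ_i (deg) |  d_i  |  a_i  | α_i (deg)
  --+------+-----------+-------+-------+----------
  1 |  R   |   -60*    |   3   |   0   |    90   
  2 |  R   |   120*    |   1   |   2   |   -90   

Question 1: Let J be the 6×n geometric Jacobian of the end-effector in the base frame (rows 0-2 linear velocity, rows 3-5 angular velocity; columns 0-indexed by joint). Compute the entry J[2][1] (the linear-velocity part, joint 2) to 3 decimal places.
axis z_1 = (-0.8660,-0.5000,0.0000); lever o_n−o_1 = (-1.3660,0.3660,1.7321)
cross product → J_v[:, 1] = (-0.8660,1.5000,-1.0000)
J_ω[:, 1] = z_1
entry J[2][1] = -1.0000

-1.000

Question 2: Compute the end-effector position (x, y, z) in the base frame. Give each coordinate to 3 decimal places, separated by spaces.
-1.366 0.366 4.732

after link 1: o_1 = (0.0000, 0.0000, 3.0000)
after link 2: o_2 = (-1.3660, 0.3660, 4.7321)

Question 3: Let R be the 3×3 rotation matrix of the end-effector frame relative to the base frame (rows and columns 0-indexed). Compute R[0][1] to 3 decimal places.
0.866

End-effector y-axis (col 1 of R) = (0.8660,0.5000,-0.0000)
R[0][1] = 0.8660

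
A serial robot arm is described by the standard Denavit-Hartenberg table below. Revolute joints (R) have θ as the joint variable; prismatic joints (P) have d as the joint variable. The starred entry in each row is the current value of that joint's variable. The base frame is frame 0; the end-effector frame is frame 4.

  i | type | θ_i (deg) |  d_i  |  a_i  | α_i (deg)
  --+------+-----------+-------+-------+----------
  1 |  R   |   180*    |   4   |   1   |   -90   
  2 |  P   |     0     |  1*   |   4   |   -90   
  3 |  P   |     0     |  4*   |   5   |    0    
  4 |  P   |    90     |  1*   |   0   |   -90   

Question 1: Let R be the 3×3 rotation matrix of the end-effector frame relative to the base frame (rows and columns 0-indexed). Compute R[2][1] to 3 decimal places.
End-effector y-axis (col 1 of R) = (0.0000,0.0000,1.0000)
R[2][1] = 1.0000

1.000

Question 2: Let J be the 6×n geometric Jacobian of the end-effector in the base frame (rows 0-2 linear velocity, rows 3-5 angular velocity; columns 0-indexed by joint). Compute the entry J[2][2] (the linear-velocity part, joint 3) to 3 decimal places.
prismatic axis z_2 = (-0.0000,-0.0000,-1.0000)
J_v[:, 2] = z_2; J_ω[:, 2] = (0,0,0)
entry J[2][2] = -1.0000

-1.000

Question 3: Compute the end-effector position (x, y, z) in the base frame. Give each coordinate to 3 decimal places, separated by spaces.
after link 1: o_1 = (-1.0000, 0.0000, 4.0000)
after link 2: o_2 = (-5.0000, -1.0000, 4.0000)
after link 3: o_3 = (-10.0000, -1.0000, 0.0000)
after link 4: o_4 = (-10.0000, -1.0000, -1.0000)

-10.000 -1.000 -1.000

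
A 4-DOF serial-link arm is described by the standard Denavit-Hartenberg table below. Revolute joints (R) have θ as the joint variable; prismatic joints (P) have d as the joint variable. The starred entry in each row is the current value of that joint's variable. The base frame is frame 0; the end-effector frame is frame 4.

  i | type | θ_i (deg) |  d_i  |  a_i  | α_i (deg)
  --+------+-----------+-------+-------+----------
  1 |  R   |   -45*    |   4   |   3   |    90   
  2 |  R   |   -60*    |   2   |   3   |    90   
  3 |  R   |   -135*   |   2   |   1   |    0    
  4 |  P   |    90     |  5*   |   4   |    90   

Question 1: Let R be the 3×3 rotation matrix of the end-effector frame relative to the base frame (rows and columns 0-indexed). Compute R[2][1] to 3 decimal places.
-0.500

End-effector y-axis (col 1 of R) = (-0.6124,0.6124,-0.5000)
R[2][1] = -0.5000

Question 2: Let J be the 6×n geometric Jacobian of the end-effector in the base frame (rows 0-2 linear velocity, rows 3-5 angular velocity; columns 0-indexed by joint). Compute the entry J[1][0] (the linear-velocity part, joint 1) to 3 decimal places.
axis z_0 = ẑ; lever o_n−o_0 = (0.7312,1.4404,-3.9352)
cross product → J_v[:, 0] = (-1.4404,0.7312,0.0000)
J_ω[:, 0] = z_0
entry J[1][0] = 0.7312

0.731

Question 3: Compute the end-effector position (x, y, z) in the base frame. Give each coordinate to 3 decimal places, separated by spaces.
0.731 1.440 -3.935

after link 1: o_1 = (2.1213, -2.1213, 4.0000)
after link 2: o_2 = (1.7678, -4.5962, 1.4019)
after link 3: o_3 = (0.7930, -2.6214, 1.0143)
after link 4: o_4 = (0.7312, 1.4404, -3.9352)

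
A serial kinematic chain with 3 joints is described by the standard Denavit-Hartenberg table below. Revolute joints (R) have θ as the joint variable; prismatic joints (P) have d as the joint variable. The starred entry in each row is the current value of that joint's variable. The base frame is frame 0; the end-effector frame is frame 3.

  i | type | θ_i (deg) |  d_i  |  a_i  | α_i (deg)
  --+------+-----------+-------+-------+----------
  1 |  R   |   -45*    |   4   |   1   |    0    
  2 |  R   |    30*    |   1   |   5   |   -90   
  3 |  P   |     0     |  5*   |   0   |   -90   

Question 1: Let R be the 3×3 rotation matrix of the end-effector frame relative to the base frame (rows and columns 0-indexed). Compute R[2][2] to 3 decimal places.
-1.000

End-effector z-axis (col 2 of R) = (0.0000,0.0000,-1.0000)
R[2][2] = -1.0000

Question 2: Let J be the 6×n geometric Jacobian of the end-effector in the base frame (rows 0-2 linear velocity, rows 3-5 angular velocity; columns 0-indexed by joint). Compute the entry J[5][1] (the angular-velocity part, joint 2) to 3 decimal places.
1.000

axis z_1 = (0.0000,0.0000,1.0000); lever o_n−o_1 = (6.1237,3.5355,1.0000)
cross product → J_v[:, 1] = (-3.5355,6.1237,0.0000)
J_ω[:, 1] = z_1
entry J[5][1] = 1.0000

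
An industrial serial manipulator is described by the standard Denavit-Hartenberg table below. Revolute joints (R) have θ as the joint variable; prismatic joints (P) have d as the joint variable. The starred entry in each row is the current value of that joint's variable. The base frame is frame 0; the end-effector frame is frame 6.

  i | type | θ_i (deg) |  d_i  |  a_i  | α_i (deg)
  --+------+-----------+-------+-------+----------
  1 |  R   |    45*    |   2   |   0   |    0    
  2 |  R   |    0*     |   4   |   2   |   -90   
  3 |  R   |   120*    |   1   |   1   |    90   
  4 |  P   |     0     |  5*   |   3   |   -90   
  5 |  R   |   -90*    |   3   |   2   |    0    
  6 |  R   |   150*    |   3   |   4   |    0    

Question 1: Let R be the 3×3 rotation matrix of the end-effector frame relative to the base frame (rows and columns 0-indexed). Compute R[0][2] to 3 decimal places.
End-effector z-axis (col 2 of R) = (-0.7071,0.7071,0.0000)
R[0][2] = -0.7071

-0.707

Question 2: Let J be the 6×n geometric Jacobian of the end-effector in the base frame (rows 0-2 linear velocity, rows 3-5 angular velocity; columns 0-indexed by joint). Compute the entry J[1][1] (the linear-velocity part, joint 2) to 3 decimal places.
axis z_1 = (0.0000,0.0000,1.0000); lever o_n−o_1 = (-3.4916,6.4079,-2.9641)
cross product → J_v[:, 1] = (-6.4079,-3.4916,0.0000)
J_ω[:, 1] = z_1
entry J[1][1] = -3.4916

-3.492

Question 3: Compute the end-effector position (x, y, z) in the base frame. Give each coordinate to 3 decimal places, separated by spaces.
after link 1: o_1 = (0.0000, 0.0000, 2.0000)
after link 2: o_2 = (1.4142, 1.4142, 6.0000)
after link 3: o_3 = (0.3536, 1.7678, 5.1340)
after link 4: o_4 = (2.3548, 3.7690, 0.0359)
after link 5: o_5 = (1.4582, 7.1150, -0.9641)
after link 6: o_6 = (-3.4916, 6.4079, -0.9641)

-3.492 6.408 -0.964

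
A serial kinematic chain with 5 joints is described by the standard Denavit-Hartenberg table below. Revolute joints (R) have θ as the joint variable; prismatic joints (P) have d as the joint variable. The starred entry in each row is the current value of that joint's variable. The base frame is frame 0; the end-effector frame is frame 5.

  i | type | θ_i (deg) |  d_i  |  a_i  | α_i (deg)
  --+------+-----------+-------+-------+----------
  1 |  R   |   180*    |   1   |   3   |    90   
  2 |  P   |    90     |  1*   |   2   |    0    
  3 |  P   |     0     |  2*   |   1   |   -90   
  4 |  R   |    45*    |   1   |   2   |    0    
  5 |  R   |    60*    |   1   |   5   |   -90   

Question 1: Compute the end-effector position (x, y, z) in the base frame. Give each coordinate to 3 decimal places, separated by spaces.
-1.000 -3.244 4.120

after link 1: o_1 = (-3.0000, 0.0000, 1.0000)
after link 2: o_2 = (-3.0000, 1.0000, 3.0000)
after link 3: o_3 = (-3.0000, 3.0000, 4.0000)
after link 4: o_4 = (-2.0000, 1.5858, 5.4142)
after link 5: o_5 = (-1.0000, -3.2438, 4.1201)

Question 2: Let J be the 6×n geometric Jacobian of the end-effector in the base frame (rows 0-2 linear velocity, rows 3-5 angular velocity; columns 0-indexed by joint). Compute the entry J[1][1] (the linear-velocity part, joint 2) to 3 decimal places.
1.000

prismatic axis z_1 = (0.0000,1.0000,0.0000)
J_v[:, 1] = z_1; J_ω[:, 1] = (0,0,0)
entry J[1][1] = 1.0000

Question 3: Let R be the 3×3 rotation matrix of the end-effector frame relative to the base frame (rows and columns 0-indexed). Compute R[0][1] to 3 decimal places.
-1.000

End-effector y-axis (col 1 of R) = (-1.0000,0.0000,-0.0000)
R[0][1] = -1.0000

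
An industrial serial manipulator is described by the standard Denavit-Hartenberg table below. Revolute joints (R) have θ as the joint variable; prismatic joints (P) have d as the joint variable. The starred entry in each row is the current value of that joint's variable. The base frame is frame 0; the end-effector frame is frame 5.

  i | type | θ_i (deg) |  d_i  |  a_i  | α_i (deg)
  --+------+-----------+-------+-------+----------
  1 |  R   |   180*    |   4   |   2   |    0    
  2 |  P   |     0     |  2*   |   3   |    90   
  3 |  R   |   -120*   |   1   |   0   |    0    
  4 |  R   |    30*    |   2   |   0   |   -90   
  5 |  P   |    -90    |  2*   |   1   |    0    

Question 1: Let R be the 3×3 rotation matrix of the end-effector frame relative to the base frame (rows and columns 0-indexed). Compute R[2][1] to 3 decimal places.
-1.000

End-effector y-axis (col 1 of R) = (-0.0000,0.0000,-1.0000)
R[2][1] = -1.0000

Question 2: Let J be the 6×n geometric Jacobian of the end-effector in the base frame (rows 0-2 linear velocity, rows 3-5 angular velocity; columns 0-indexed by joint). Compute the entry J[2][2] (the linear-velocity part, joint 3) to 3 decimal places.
2.000

axis z_2 = (0.0000,1.0000,0.0000); lever o_n−o_2 = (-2.0000,4.0000,0.0000)
cross product → J_v[:, 2] = (-0.0000,-0.0000,2.0000)
J_ω[:, 2] = z_2
entry J[2][2] = 2.0000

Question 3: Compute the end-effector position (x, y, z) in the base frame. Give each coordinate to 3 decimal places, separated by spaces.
after link 1: o_1 = (-2.0000, 0.0000, 4.0000)
after link 2: o_2 = (-5.0000, 0.0000, 6.0000)
after link 3: o_3 = (-5.0000, 1.0000, 6.0000)
after link 4: o_4 = (-5.0000, 3.0000, 6.0000)
after link 5: o_5 = (-7.0000, 4.0000, 6.0000)

-7.000 4.000 6.000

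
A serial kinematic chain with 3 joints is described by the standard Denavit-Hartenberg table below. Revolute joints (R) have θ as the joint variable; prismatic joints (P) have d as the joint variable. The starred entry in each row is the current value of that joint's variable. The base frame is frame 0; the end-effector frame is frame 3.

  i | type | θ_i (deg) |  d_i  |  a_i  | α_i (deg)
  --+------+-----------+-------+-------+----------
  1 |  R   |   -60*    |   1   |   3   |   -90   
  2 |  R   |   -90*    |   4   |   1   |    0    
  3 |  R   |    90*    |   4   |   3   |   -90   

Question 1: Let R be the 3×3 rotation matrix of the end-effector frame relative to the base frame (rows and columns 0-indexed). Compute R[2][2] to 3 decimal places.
End-effector z-axis (col 2 of R) = (0.0000,0.0000,-1.0000)
R[2][2] = -1.0000

-1.000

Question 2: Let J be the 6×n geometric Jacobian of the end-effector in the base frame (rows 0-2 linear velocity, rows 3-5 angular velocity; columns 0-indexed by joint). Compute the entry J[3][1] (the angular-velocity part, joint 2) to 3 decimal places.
axis z_1 = (0.8660,0.5000,0.0000); lever o_n−o_1 = (8.4282,1.4019,1.0000)
cross product → J_v[:, 1] = (0.5000,-0.8660,-3.0000)
J_ω[:, 1] = z_1
entry J[3][1] = 0.8660

0.866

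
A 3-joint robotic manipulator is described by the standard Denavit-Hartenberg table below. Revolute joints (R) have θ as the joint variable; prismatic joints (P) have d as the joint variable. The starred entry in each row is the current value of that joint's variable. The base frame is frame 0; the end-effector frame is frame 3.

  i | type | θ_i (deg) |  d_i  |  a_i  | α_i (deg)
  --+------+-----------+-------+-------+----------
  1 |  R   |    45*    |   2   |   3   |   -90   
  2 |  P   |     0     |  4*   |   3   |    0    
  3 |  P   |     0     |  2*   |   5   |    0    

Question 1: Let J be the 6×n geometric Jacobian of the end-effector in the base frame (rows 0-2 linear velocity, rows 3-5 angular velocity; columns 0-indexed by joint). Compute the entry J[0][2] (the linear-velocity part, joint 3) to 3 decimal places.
prismatic axis z_2 = (-0.7071,0.7071,0.0000)
J_v[:, 2] = z_2; J_ω[:, 2] = (0,0,0)
entry J[0][2] = -0.7071

-0.707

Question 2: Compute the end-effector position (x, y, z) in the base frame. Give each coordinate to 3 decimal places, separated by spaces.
3.536 12.021 2.000

after link 1: o_1 = (2.1213, 2.1213, 2.0000)
after link 2: o_2 = (1.4142, 7.0711, 2.0000)
after link 3: o_3 = (3.5355, 12.0208, 2.0000)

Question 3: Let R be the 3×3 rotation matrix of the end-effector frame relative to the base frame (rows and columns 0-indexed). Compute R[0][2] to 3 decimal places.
-0.707

End-effector z-axis (col 2 of R) = (-0.7071,0.7071,0.0000)
R[0][2] = -0.7071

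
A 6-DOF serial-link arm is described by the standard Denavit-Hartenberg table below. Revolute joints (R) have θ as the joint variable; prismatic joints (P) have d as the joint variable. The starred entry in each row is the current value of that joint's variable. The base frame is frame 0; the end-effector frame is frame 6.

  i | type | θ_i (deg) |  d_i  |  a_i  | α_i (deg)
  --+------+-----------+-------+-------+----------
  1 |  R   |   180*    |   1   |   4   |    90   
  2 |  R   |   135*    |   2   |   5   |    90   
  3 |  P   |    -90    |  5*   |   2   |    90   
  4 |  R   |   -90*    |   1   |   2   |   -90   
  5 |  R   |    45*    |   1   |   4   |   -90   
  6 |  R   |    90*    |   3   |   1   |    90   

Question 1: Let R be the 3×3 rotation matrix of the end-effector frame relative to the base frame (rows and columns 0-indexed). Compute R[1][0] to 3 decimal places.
End-effector x-axis (col 0 of R) = (0.0000,1.0000,0.0000)
R[1][0] = 1.0000

1.000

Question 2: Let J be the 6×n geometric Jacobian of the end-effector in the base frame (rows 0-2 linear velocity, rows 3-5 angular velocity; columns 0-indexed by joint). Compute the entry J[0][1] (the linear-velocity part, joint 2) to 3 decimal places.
7.950

axis z_1 = (0.0000,1.0000,0.0000); lever o_n−o_1 = (4.7071,-0.0000,7.9497)
cross product → J_v[:, 1] = (7.9497,-0.0000,-4.7071)
J_ω[:, 1] = z_1
entry J[0][1] = 7.9497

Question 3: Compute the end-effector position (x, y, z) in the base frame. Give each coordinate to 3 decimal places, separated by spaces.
0.707 -0.000 8.950

after link 1: o_1 = (-4.0000, 0.0000, 1.0000)
after link 2: o_2 = (-0.4645, 2.0000, 4.5355)
after link 3: o_3 = (-4.0000, 0.0000, 8.0711)
after link 4: o_4 = (-3.2929, 0.0000, 5.9497)
after link 5: o_5 = (0.7071, -1.0000, 5.9497)
after link 6: o_6 = (0.7071, -0.0000, 8.9497)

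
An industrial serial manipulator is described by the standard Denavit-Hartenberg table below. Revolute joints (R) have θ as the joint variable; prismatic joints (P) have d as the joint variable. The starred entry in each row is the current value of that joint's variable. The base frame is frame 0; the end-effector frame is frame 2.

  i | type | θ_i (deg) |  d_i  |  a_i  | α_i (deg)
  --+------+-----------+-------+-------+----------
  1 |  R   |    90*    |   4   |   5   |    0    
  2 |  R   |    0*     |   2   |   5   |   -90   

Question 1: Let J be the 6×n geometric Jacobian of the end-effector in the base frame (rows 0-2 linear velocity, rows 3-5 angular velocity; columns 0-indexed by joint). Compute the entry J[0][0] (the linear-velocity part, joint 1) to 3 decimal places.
axis z_0 = ẑ; lever o_n−o_0 = (0.0000,10.0000,6.0000)
cross product → J_v[:, 0] = (-10.0000,0.0000,0.0000)
J_ω[:, 0] = z_0
entry J[0][0] = -10.0000

-10.000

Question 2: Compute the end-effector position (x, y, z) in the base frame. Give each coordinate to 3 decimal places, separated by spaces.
after link 1: o_1 = (0.0000, 5.0000, 4.0000)
after link 2: o_2 = (0.0000, 10.0000, 6.0000)

0.000 10.000 6.000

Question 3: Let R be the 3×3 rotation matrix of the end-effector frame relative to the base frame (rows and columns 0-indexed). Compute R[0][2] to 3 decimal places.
End-effector z-axis (col 2 of R) = (-1.0000,0.0000,0.0000)
R[0][2] = -1.0000

-1.000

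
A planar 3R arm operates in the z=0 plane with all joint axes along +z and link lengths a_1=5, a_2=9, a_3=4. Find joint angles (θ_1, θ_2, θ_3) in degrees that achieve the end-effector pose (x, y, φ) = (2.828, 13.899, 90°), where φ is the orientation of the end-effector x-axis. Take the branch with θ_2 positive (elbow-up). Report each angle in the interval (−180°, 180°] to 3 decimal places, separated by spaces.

wrist centre = target − a_3·(cos φ, sin φ) = (2.8280, 9.8990)
cos θ_2 = (105.9878−5²−9²)/(2·5·9) = -0.0001; θ_2 = 90.0078° (elbow-up)
β = atan2(9.8990,2.8280) = 74.0561°; ψ = atan2(9.0000,4.9988) = 60.9513°
θ_1 = β − ψ = 13.1048°
θ_3 = φ − θ_1 − θ_2 = -13.1126° (wrapped to (-180°,180°])

13.105 90.008 -13.113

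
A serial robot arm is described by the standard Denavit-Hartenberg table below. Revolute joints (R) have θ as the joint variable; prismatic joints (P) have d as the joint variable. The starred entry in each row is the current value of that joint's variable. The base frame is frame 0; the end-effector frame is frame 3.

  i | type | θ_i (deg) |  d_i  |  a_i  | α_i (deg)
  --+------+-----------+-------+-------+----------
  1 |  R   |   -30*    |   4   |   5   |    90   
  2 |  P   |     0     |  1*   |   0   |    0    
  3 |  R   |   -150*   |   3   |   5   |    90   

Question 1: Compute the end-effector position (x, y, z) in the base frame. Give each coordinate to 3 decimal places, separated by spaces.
after link 1: o_1 = (4.3301, -2.5000, 4.0000)
after link 2: o_2 = (3.8301, -3.3660, 4.0000)
after link 3: o_3 = (-1.4199, -3.7990, 1.5000)

-1.420 -3.799 1.500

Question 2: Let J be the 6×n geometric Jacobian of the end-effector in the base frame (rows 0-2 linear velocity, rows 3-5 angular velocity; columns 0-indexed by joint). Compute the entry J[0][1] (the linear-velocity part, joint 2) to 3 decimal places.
-0.500

prismatic axis z_1 = (-0.5000,-0.8660,0.0000)
J_v[:, 1] = z_1; J_ω[:, 1] = (0,0,0)
entry J[0][1] = -0.5000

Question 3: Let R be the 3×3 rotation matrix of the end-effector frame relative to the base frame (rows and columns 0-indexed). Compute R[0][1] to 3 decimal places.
-0.500

End-effector y-axis (col 1 of R) = (-0.5000,-0.8660,0.0000)
R[0][1] = -0.5000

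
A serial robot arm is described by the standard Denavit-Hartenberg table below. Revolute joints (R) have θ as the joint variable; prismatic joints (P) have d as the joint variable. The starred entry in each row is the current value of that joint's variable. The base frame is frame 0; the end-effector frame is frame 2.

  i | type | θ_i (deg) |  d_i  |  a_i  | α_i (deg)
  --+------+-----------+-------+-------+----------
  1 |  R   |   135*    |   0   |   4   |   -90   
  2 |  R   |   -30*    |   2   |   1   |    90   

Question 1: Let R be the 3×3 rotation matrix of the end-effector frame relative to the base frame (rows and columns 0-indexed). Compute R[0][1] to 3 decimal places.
End-effector y-axis (col 1 of R) = (-0.7071,-0.7071,0.0000)
R[0][1] = -0.7071

-0.707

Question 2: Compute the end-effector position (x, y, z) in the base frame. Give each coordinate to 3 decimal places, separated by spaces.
-4.855 2.027 0.500

after link 1: o_1 = (-2.8284, 2.8284, 0.0000)
after link 2: o_2 = (-4.8550, 2.0266, 0.5000)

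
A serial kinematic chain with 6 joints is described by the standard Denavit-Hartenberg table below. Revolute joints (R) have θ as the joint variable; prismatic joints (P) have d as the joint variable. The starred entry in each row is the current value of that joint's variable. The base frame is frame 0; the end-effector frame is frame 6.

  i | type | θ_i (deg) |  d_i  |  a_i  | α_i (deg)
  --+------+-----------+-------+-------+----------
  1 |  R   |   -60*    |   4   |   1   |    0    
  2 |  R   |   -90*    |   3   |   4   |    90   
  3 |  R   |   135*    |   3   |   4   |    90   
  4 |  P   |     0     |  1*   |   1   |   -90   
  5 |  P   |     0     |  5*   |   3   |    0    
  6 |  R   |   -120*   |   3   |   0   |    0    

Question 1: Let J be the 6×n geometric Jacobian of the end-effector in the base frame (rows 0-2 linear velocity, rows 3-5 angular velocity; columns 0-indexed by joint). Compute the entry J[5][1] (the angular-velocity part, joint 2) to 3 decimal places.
axis z_1 = (0.0000,0.0000,1.0000); lever o_n−o_1 = (-4.6775,10.0012,9.3640)
cross product → J_v[:, 1] = (-10.0012,-4.6775,0.0000)
J_ω[:, 1] = z_1
entry J[5][1] = 1.0000

1.000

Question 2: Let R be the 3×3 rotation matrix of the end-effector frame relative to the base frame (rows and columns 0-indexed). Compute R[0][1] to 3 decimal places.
End-effector y-axis (col 1 of R) = (0.2241,0.1294,0.9659)
R[0][1] = 0.2241

0.224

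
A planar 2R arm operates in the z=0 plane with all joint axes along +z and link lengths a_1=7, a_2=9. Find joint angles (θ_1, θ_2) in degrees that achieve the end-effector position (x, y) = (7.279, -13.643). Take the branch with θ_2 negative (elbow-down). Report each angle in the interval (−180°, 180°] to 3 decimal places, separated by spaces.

cos θ_2 = (239.1153−7²−9²)/(2·7·9) = 0.8660; θ_2 = -30.0036° (elbow-down)
β = atan2(-13.6430,7.2790) = -61.9186°; ψ = atan2(-4.5005,14.7939) = -16.9203°
θ_1 = β − ψ = -44.9982°

-44.998 -30.004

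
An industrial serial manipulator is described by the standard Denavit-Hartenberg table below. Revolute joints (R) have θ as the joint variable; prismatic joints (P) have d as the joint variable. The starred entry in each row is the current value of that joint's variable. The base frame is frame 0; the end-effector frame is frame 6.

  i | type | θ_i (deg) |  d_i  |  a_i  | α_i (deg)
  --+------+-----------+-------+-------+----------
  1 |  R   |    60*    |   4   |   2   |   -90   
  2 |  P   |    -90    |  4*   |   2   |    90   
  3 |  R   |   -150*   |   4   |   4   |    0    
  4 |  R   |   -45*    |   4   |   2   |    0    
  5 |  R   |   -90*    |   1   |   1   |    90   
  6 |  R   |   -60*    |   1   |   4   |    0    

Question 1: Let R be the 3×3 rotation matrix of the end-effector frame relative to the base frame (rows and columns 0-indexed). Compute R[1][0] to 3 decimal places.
0.991

End-effector x-axis (col 0 of R) = (0.0148,0.9915,0.1294)
R[1][0] = 0.9915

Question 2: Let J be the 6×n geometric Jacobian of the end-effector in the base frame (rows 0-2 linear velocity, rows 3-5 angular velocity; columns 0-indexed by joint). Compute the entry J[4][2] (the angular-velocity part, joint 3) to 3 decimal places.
axis z_2 = (-0.5000,-0.8660,0.0000); lever o_n−o_2 = (-3.7696,-4.2159,-3.6536)
cross product → J_v[:, 2] = (3.1641,-1.8268,-1.1566)
J_ω[:, 2] = z_2
entry J[4][2] = -0.8660

-0.866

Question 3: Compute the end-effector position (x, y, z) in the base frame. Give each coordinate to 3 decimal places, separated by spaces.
-6.234 -0.484 2.346

after link 1: o_1 = (1.0000, 1.7321, 4.0000)
after link 2: o_2 = (-2.4641, 3.7321, 6.0000)
after link 3: o_3 = (-2.7321, -0.7321, 2.5359)
after link 4: o_4 = (-5.1803, -3.9373, 0.6040)
after link 5: o_5 = (-6.5169, -4.3204, 0.8629)
after link 6: o_6 = (-6.2337, -0.4839, 2.3464)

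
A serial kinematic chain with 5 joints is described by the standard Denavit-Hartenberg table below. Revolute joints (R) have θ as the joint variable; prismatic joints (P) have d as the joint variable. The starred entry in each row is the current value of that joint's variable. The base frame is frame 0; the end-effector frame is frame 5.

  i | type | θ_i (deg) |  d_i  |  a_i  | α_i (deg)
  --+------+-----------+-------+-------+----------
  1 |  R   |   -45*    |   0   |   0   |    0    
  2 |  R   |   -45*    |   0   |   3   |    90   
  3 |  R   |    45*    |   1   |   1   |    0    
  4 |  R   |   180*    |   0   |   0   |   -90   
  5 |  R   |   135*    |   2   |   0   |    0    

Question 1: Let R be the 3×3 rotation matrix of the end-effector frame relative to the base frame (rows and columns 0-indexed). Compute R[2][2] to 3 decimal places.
End-effector z-axis (col 2 of R) = (0.0000,-0.7071,-0.7071)
R[2][2] = -0.7071

-0.707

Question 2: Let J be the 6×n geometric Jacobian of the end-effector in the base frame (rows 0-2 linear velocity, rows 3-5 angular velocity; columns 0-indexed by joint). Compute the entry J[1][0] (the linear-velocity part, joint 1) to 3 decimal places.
axis z_0 = ẑ; lever o_n−o_0 = (-1.0000,-5.1213,-0.7071)
cross product → J_v[:, 0] = (5.1213,-1.0000,0.0000)
J_ω[:, 0] = z_0
entry J[1][0] = -1.0000

-1.000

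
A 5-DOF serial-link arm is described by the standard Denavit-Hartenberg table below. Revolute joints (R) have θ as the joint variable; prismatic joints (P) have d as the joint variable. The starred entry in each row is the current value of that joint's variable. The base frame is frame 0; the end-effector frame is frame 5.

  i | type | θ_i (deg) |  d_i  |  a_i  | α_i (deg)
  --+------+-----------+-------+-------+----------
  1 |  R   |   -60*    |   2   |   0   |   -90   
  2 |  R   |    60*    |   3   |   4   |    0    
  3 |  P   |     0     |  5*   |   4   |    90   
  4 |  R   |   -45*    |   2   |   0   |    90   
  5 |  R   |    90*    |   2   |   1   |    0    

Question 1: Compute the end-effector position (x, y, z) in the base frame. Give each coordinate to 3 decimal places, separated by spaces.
after link 1: o_1 = (0.0000, 0.0000, 2.0000)
after link 2: o_2 = (3.5981, -0.2321, -1.4641)
after link 3: o_3 = (8.9282, 0.5359, -4.9282)
after link 4: o_4 = (9.7942, -0.9641, -3.9282)
after link 5: o_5 = (8.6489, -1.8088, -2.2035)

8.649 -1.809 -2.203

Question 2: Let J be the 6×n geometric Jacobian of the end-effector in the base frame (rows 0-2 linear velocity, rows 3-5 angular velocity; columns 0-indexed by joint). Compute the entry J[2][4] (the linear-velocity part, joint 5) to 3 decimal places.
0.612

axis z_4 = (-0.7891,-0.0474,0.6124); lever o_n−o_4 = (-1.1453,-0.8447,1.7247)
cross product → J_v[:, 4] = (0.4356,0.6597,0.6124)
J_ω[:, 4] = z_4
entry J[2][4] = 0.6124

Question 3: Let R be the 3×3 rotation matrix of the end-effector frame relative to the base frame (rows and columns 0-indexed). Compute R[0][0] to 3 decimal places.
0.433

End-effector x-axis (col 0 of R) = (0.4330,-0.7500,0.5000)
R[0][0] = 0.4330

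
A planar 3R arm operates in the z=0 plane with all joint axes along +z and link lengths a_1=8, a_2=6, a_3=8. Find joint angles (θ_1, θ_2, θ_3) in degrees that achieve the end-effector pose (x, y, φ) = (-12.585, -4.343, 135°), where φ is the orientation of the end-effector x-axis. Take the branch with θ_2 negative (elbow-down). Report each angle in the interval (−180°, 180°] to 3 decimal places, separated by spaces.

-99.429 -60.003 -65.568

wrist centre = target − a_3·(cos φ, sin φ) = (-6.9281, -9.9999)
cos θ_2 = (147.9963−8²−6²)/(2·8·6) = 0.5000; θ_2 = -60.0026° (elbow-down)
β = atan2(-9.9999,-6.9281) = -124.7152°; ψ = atan2(-5.1963,10.9998) = -25.2860°
θ_1 = β − ψ = -99.4291°
θ_3 = φ − θ_1 − θ_2 = -65.5683° (wrapped to (-180°,180°])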